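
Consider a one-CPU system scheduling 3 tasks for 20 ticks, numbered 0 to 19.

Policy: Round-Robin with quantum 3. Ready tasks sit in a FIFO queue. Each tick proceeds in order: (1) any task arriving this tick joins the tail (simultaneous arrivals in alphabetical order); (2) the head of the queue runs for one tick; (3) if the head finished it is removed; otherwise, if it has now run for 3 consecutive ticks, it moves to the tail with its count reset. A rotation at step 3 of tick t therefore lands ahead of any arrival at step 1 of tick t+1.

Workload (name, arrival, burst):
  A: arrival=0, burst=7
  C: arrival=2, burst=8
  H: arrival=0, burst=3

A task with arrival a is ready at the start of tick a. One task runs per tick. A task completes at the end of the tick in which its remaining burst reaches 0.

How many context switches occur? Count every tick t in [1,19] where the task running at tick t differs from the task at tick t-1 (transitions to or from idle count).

t=0: queue=[A,H] q_used=0 → run A
t=1: queue=[A,H] q_used=1 → run A
t=2: queue=[A,H,C] q_used=2 → run A
t=3: queue=[H,C,A] q_used=0 → run H
t=4: queue=[H,C,A] q_used=1 → run H
t=5: queue=[H,C,A] q_used=2 → run H
t=6: queue=[C,A] q_used=0 → run C
t=7: queue=[C,A] q_used=1 → run C
t=8: queue=[C,A] q_used=2 → run C
t=9: queue=[A,C] q_used=0 → run A
t=10: queue=[A,C] q_used=1 → run A
t=11: queue=[A,C] q_used=2 → run A
t=12: queue=[C,A] q_used=0 → run C
t=13: queue=[C,A] q_used=1 → run C
t=14: queue=[C,A] q_used=2 → run C
t=15: queue=[A,C] q_used=0 → run A
t=16: queue=[C] q_used=0 → run C
t=17: queue=[C] q_used=1 → run C
t=18: (idle)
t=19: (idle)

context switches = 7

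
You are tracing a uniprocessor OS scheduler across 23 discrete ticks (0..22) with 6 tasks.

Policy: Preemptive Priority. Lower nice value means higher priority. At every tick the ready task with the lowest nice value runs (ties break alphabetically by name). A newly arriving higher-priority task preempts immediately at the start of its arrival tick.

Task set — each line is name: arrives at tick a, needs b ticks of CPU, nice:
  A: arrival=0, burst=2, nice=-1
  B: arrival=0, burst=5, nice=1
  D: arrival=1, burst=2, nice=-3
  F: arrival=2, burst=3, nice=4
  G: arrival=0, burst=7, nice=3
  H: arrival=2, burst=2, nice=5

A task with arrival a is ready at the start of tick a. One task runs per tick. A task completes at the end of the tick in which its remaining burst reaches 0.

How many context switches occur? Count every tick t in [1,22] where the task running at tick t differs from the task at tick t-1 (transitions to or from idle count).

t=0: ready={A,B,G} → run A
t=1: ready={A,B,D,G} → run D
t=2: ready={A,B,D,F,G,H} → run D
t=3: ready={A,B,F,G,H} → run A
t=4: ready={B,F,G,H} → run B
t=5: ready={B,F,G,H} → run B
t=6: ready={B,F,G,H} → run B
t=7: ready={B,F,G,H} → run B
t=8: ready={B,F,G,H} → run B
t=9: ready={F,G,H} → run G
t=10: ready={F,G,H} → run G
t=11: ready={F,G,H} → run G
t=12: ready={F,G,H} → run G
t=13: ready={F,G,H} → run G
t=14: ready={F,G,H} → run G
t=15: ready={F,G,H} → run G
t=16: ready={F,H} → run F
t=17: ready={F,H} → run F
t=18: ready={F,H} → run F
t=19: ready={H} → run H
t=20: ready={H} → run H
t=21: (idle)
t=22: (idle)

context switches = 7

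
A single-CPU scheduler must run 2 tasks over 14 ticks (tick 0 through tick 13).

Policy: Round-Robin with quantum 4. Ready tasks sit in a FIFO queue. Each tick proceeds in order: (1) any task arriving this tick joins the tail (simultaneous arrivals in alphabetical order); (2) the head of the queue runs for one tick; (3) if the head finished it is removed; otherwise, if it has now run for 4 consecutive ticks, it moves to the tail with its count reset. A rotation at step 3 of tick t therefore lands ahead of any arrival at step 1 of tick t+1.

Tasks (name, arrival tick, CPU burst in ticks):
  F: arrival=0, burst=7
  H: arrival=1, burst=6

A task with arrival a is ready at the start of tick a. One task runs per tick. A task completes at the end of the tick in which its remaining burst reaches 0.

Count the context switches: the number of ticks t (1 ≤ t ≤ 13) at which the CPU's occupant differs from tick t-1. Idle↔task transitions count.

t=0: queue=[F] q_used=0 → run F
t=1: queue=[F,H] q_used=1 → run F
t=2: queue=[F,H] q_used=2 → run F
t=3: queue=[F,H] q_used=3 → run F
t=4: queue=[H,F] q_used=0 → run H
t=5: queue=[H,F] q_used=1 → run H
t=6: queue=[H,F] q_used=2 → run H
t=7: queue=[H,F] q_used=3 → run H
t=8: queue=[F,H] q_used=0 → run F
t=9: queue=[F,H] q_used=1 → run F
t=10: queue=[F,H] q_used=2 → run F
t=11: queue=[H] q_used=0 → run H
t=12: queue=[H] q_used=1 → run H
t=13: (idle)

context switches = 4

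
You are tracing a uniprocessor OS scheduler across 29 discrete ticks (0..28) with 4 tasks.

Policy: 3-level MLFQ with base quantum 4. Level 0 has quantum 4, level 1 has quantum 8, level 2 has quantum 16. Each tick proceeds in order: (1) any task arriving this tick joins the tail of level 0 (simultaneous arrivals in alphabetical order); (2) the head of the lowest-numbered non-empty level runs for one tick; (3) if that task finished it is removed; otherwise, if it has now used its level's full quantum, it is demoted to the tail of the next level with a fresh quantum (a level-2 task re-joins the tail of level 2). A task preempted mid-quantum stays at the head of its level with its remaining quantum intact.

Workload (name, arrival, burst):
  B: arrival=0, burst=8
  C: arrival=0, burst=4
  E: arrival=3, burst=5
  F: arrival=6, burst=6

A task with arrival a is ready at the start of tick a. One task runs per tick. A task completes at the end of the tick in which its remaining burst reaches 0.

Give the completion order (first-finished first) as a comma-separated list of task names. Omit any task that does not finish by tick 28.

t=0: L0/L1/L2 = BC/-/- → run B
t=1: L0/L1/L2 = BC/-/- → run B
t=2: L0/L1/L2 = BC/-/- → run B
t=3: L0/L1/L2 = BCE/-/- → run B
t=4: L0/L1/L2 = CE/B/- → run C
t=5: L0/L1/L2 = CE/B/- → run C
t=6: L0/L1/L2 = CEF/B/- → run C
t=7: L0/L1/L2 = CEF/B/- → run C
t=8: L0/L1/L2 = EF/B/- → run E
t=9: L0/L1/L2 = EF/B/- → run E
t=10: L0/L1/L2 = EF/B/- → run E
t=11: L0/L1/L2 = EF/B/- → run E
t=12: L0/L1/L2 = F/BE/- → run F
t=13: L0/L1/L2 = F/BE/- → run F
t=14: L0/L1/L2 = F/BE/- → run F
t=15: L0/L1/L2 = F/BE/- → run F
t=16: L0/L1/L2 = -/BEF/- → run B
t=17: L0/L1/L2 = -/BEF/- → run B
t=18: L0/L1/L2 = -/BEF/- → run B
t=19: L0/L1/L2 = -/BEF/- → run B
t=20: L0/L1/L2 = -/EF/- → run E
t=21: L0/L1/L2 = -/F/- → run F
t=22: L0/L1/L2 = -/F/- → run F
t=23: (idle)
t=24: (idle)
t=25: (idle)
t=26: (idle)
t=27: (idle)
t=28: (idle)

completion order = C, B, E, F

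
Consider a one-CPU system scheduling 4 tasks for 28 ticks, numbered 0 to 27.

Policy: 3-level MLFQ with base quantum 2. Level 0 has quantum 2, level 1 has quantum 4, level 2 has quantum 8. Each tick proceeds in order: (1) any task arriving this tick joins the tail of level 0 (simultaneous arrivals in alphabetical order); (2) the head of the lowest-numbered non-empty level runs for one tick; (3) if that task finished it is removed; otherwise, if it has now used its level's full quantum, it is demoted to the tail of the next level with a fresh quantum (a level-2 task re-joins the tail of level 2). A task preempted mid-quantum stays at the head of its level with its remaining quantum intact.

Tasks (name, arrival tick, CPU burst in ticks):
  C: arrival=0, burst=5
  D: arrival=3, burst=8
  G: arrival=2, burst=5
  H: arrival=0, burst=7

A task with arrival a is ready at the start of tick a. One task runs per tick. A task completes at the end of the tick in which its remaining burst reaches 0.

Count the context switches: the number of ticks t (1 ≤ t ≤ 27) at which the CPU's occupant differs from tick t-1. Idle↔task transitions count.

context switches = 10

t=0: L0/L1/L2 = CH/-/- → run C
t=1: L0/L1/L2 = CH/-/- → run C
t=2: L0/L1/L2 = HG/C/- → run H
t=3: L0/L1/L2 = HGD/C/- → run H
t=4: L0/L1/L2 = GD/CH/- → run G
t=5: L0/L1/L2 = GD/CH/- → run G
t=6: L0/L1/L2 = D/CHG/- → run D
t=7: L0/L1/L2 = D/CHG/- → run D
t=8: L0/L1/L2 = -/CHGD/- → run C
t=9: L0/L1/L2 = -/CHGD/- → run C
t=10: L0/L1/L2 = -/CHGD/- → run C
t=11: L0/L1/L2 = -/HGD/- → run H
t=12: L0/L1/L2 = -/HGD/- → run H
t=13: L0/L1/L2 = -/HGD/- → run H
t=14: L0/L1/L2 = -/HGD/- → run H
t=15: L0/L1/L2 = -/GD/H → run G
t=16: L0/L1/L2 = -/GD/H → run G
t=17: L0/L1/L2 = -/GD/H → run G
t=18: L0/L1/L2 = -/D/H → run D
t=19: L0/L1/L2 = -/D/H → run D
t=20: L0/L1/L2 = -/D/H → run D
t=21: L0/L1/L2 = -/D/H → run D
t=22: L0/L1/L2 = -/-/HD → run H
t=23: L0/L1/L2 = -/-/D → run D
t=24: L0/L1/L2 = -/-/D → run D
t=25: (idle)
t=26: (idle)
t=27: (idle)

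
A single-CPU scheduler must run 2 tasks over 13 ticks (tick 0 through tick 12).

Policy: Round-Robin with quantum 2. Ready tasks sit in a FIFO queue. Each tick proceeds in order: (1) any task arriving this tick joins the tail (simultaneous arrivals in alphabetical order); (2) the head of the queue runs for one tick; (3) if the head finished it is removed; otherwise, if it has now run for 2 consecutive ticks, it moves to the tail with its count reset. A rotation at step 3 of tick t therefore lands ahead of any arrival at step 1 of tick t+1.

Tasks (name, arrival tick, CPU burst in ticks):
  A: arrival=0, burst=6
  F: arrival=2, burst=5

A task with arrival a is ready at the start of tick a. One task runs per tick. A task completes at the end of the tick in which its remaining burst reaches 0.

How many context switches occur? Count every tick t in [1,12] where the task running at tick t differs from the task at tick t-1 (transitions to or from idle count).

t=0: queue=[A] q_used=0 → run A
t=1: queue=[A] q_used=1 → run A
t=2: queue=[A,F] q_used=0 → run A
t=3: queue=[A,F] q_used=1 → run A
t=4: queue=[F,A] q_used=0 → run F
t=5: queue=[F,A] q_used=1 → run F
t=6: queue=[A,F] q_used=0 → run A
t=7: queue=[A,F] q_used=1 → run A
t=8: queue=[F] q_used=0 → run F
t=9: queue=[F] q_used=1 → run F
t=10: queue=[F] q_used=0 → run F
t=11: (idle)
t=12: (idle)

context switches = 4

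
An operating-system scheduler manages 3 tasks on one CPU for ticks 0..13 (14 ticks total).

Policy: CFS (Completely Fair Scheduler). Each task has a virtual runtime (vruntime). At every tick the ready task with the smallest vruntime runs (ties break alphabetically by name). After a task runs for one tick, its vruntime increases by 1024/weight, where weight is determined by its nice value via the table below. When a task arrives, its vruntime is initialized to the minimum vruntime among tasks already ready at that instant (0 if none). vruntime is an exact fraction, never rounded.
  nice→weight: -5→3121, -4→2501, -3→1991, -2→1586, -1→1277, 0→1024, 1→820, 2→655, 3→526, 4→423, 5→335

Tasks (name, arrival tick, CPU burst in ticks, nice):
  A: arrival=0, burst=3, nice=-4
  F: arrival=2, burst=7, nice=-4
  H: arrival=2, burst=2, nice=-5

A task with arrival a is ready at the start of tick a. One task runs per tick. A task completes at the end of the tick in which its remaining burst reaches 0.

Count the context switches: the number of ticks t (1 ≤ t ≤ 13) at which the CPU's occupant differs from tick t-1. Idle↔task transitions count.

context switches = 4

t=0: vr[A=0] → run A
t=1: vr[A=1024/2501] → run A
t=2: vr[A=2048/2501 F=2048/2501 H=2048/2501] → run A
t=3: vr[F=2048/2501 H=2048/2501] → run F
t=4: vr[F=3072/2501 H=2048/2501] → run H
t=5: vr[F=3072/2501 H=8952832/7805621] → run H
t=6: vr[F=3072/2501] → run F
t=7: vr[F=4096/2501] → run F
t=8: vr[F=5120/2501] → run F
t=9: vr[F=6144/2501] → run F
t=10: vr[F=7168/2501] → run F
t=11: vr[F=8192/2501] → run F
t=12: (idle)
t=13: (idle)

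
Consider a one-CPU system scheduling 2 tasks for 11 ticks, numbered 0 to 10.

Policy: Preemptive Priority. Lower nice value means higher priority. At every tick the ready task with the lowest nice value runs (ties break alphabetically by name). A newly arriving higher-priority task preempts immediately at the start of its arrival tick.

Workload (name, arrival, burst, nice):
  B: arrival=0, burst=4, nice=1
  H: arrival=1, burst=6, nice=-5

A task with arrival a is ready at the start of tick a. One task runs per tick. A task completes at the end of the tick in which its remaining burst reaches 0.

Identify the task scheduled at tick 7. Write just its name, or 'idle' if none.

running at tick 7 = B

t=0: ready={B} → run B
t=1: ready={B,H} → run H
t=2: ready={B,H} → run H
t=3: ready={B,H} → run H
t=4: ready={B,H} → run H
t=5: ready={B,H} → run H
t=6: ready={B,H} → run H
t=7: ready={B} → run B
t=8: ready={B} → run B
t=9: ready={B} → run B
t=10: (idle)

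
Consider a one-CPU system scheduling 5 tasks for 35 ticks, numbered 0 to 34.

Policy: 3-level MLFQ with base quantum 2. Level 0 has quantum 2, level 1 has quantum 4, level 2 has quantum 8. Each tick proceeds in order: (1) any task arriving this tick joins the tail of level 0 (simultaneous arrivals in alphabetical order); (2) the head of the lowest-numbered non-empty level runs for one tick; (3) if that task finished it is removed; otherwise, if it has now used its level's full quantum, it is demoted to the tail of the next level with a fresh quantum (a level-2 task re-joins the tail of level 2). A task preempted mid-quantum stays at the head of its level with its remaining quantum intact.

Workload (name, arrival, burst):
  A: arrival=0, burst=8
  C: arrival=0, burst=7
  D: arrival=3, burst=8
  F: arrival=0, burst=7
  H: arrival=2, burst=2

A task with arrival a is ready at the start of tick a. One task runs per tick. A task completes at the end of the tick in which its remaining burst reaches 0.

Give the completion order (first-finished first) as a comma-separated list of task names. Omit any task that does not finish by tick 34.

completion order = H, A, C, F, D

t=0: L0/L1/L2 = ACF/-/- → run A
t=1: L0/L1/L2 = ACF/-/- → run A
t=2: L0/L1/L2 = CFH/A/- → run C
t=3: L0/L1/L2 = CFHD/A/- → run C
t=4: L0/L1/L2 = FHD/AC/- → run F
t=5: L0/L1/L2 = FHD/AC/- → run F
t=6: L0/L1/L2 = HD/ACF/- → run H
t=7: L0/L1/L2 = HD/ACF/- → run H
t=8: L0/L1/L2 = D/ACF/- → run D
t=9: L0/L1/L2 = D/ACF/- → run D
t=10: L0/L1/L2 = -/ACFD/- → run A
t=11: L0/L1/L2 = -/ACFD/- → run A
t=12: L0/L1/L2 = -/ACFD/- → run A
t=13: L0/L1/L2 = -/ACFD/- → run A
t=14: L0/L1/L2 = -/CFD/A → run C
t=15: L0/L1/L2 = -/CFD/A → run C
t=16: L0/L1/L2 = -/CFD/A → run C
t=17: L0/L1/L2 = -/CFD/A → run C
t=18: L0/L1/L2 = -/FD/AC → run F
t=19: L0/L1/L2 = -/FD/AC → run F
t=20: L0/L1/L2 = -/FD/AC → run F
t=21: L0/L1/L2 = -/FD/AC → run F
t=22: L0/L1/L2 = -/D/ACF → run D
t=23: L0/L1/L2 = -/D/ACF → run D
t=24: L0/L1/L2 = -/D/ACF → run D
t=25: L0/L1/L2 = -/D/ACF → run D
t=26: L0/L1/L2 = -/-/ACFD → run A
t=27: L0/L1/L2 = -/-/ACFD → run A
t=28: L0/L1/L2 = -/-/CFD → run C
t=29: L0/L1/L2 = -/-/FD → run F
t=30: L0/L1/L2 = -/-/D → run D
t=31: L0/L1/L2 = -/-/D → run D
t=32: (idle)
t=33: (idle)
t=34: (idle)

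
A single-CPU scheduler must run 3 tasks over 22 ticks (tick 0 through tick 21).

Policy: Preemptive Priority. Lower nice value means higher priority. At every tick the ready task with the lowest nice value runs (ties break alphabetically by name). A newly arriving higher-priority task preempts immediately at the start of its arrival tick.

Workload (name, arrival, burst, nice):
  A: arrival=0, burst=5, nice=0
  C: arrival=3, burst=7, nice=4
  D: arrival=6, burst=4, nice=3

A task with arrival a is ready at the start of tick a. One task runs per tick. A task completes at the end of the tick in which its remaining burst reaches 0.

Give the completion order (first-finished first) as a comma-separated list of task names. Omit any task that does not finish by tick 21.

completion order = A, D, C

t=0: ready={A} → run A
t=1: ready={A} → run A
t=2: ready={A} → run A
t=3: ready={A,C} → run A
t=4: ready={A,C} → run A
t=5: ready={C} → run C
t=6: ready={C,D} → run D
t=7: ready={C,D} → run D
t=8: ready={C,D} → run D
t=9: ready={C,D} → run D
t=10: ready={C} → run C
t=11: ready={C} → run C
t=12: ready={C} → run C
t=13: ready={C} → run C
t=14: ready={C} → run C
t=15: ready={C} → run C
t=16: (idle)
t=17: (idle)
t=18: (idle)
t=19: (idle)
t=20: (idle)
t=21: (idle)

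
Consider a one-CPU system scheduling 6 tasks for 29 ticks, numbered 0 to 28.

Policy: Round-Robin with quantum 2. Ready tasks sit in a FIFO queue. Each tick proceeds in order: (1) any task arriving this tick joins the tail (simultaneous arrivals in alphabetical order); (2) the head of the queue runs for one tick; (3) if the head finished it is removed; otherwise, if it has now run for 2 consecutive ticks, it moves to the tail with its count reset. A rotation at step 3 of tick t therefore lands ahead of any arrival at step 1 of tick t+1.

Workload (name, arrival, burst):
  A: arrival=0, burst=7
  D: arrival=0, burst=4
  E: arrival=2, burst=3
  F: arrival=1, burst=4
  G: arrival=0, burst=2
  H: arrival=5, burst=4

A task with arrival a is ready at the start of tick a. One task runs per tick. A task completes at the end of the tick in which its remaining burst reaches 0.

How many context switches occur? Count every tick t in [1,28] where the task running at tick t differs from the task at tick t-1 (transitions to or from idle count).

t=0: queue=[A,D,G] q_used=0 → run A
t=1: queue=[A,D,G,F] q_used=1 → run A
t=2: queue=[D,G,F,A,E] q_used=0 → run D
t=3: queue=[D,G,F,A,E] q_used=1 → run D
t=4: queue=[G,F,A,E,D] q_used=0 → run G
t=5: queue=[G,F,A,E,D,H] q_used=1 → run G
t=6: queue=[F,A,E,D,H] q_used=0 → run F
t=7: queue=[F,A,E,D,H] q_used=1 → run F
t=8: queue=[A,E,D,H,F] q_used=0 → run A
t=9: queue=[A,E,D,H,F] q_used=1 → run A
t=10: queue=[E,D,H,F,A] q_used=0 → run E
t=11: queue=[E,D,H,F,A] q_used=1 → run E
t=12: queue=[D,H,F,A,E] q_used=0 → run D
t=13: queue=[D,H,F,A,E] q_used=1 → run D
t=14: queue=[H,F,A,E] q_used=0 → run H
t=15: queue=[H,F,A,E] q_used=1 → run H
t=16: queue=[F,A,E,H] q_used=0 → run F
t=17: queue=[F,A,E,H] q_used=1 → run F
t=18: queue=[A,E,H] q_used=0 → run A
t=19: queue=[A,E,H] q_used=1 → run A
t=20: queue=[E,H,A] q_used=0 → run E
t=21: queue=[H,A] q_used=0 → run H
t=22: queue=[H,A] q_used=1 → run H
t=23: queue=[A] q_used=0 → run A
t=24: (idle)
t=25: (idle)
t=26: (idle)
t=27: (idle)
t=28: (idle)

context switches = 13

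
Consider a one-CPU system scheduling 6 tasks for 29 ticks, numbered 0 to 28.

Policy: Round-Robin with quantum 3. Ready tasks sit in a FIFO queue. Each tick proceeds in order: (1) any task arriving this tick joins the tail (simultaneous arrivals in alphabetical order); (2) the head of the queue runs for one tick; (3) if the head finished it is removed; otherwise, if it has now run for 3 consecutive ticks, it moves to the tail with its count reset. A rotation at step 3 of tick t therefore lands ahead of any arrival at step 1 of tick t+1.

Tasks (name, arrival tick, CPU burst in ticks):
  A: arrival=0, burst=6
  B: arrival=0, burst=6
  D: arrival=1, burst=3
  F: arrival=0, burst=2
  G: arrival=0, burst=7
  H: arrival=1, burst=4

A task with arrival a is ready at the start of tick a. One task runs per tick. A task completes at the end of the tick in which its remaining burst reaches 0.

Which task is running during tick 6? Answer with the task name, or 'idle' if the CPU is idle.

running at tick 6 = F

t=0: queue=[A,B,F,G] q_used=0 → run A
t=1: queue=[A,B,F,G,D,H] q_used=1 → run A
t=2: queue=[A,B,F,G,D,H] q_used=2 → run A
t=3: queue=[B,F,G,D,H,A] q_used=0 → run B
t=4: queue=[B,F,G,D,H,A] q_used=1 → run B
t=5: queue=[B,F,G,D,H,A] q_used=2 → run B
t=6: queue=[F,G,D,H,A,B] q_used=0 → run F
t=7: queue=[F,G,D,H,A,B] q_used=1 → run F
t=8: queue=[G,D,H,A,B] q_used=0 → run G
t=9: queue=[G,D,H,A,B] q_used=1 → run G
t=10: queue=[G,D,H,A,B] q_used=2 → run G
t=11: queue=[D,H,A,B,G] q_used=0 → run D
t=12: queue=[D,H,A,B,G] q_used=1 → run D
t=13: queue=[D,H,A,B,G] q_used=2 → run D
t=14: queue=[H,A,B,G] q_used=0 → run H
t=15: queue=[H,A,B,G] q_used=1 → run H
t=16: queue=[H,A,B,G] q_used=2 → run H
t=17: queue=[A,B,G,H] q_used=0 → run A
t=18: queue=[A,B,G,H] q_used=1 → run A
t=19: queue=[A,B,G,H] q_used=2 → run A
t=20: queue=[B,G,H] q_used=0 → run B
t=21: queue=[B,G,H] q_used=1 → run B
t=22: queue=[B,G,H] q_used=2 → run B
t=23: queue=[G,H] q_used=0 → run G
t=24: queue=[G,H] q_used=1 → run G
t=25: queue=[G,H] q_used=2 → run G
t=26: queue=[H,G] q_used=0 → run H
t=27: queue=[G] q_used=0 → run G
t=28: (idle)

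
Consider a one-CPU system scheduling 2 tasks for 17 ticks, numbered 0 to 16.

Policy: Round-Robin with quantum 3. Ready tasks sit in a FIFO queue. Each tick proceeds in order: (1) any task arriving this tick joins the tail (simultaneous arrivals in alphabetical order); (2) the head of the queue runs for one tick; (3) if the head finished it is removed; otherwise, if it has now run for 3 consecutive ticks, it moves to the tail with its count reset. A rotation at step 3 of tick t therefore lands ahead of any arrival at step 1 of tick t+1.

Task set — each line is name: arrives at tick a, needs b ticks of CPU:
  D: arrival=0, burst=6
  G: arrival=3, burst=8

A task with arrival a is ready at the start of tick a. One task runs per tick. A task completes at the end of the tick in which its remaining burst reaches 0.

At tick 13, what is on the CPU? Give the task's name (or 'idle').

t=0: queue=[D] q_used=0 → run D
t=1: queue=[D] q_used=1 → run D
t=2: queue=[D] q_used=2 → run D
t=3: queue=[D,G] q_used=0 → run D
t=4: queue=[D,G] q_used=1 → run D
t=5: queue=[D,G] q_used=2 → run D
t=6: queue=[G] q_used=0 → run G
t=7: queue=[G] q_used=1 → run G
t=8: queue=[G] q_used=2 → run G
t=9: queue=[G] q_used=0 → run G
t=10: queue=[G] q_used=1 → run G
t=11: queue=[G] q_used=2 → run G
t=12: queue=[G] q_used=0 → run G
t=13: queue=[G] q_used=1 → run G
t=14: (idle)
t=15: (idle)
t=16: (idle)

running at tick 13 = G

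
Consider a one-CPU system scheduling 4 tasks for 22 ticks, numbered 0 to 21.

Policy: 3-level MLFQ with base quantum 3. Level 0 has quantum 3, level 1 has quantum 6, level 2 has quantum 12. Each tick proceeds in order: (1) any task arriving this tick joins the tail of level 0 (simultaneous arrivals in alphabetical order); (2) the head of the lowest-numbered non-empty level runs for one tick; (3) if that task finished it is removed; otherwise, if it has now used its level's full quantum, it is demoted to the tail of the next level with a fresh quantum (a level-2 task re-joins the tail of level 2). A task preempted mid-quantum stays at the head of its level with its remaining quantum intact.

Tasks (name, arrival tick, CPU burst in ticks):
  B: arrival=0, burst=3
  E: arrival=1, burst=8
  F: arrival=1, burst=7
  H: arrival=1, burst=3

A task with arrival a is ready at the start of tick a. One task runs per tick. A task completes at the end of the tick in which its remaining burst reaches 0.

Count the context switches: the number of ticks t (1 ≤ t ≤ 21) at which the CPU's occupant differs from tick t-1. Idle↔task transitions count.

context switches = 6

t=0: L0/L1/L2 = B/-/- → run B
t=1: L0/L1/L2 = BEFH/-/- → run B
t=2: L0/L1/L2 = BEFH/-/- → run B
t=3: L0/L1/L2 = EFH/-/- → run E
t=4: L0/L1/L2 = EFH/-/- → run E
t=5: L0/L1/L2 = EFH/-/- → run E
t=6: L0/L1/L2 = FH/E/- → run F
t=7: L0/L1/L2 = FH/E/- → run F
t=8: L0/L1/L2 = FH/E/- → run F
t=9: L0/L1/L2 = H/EF/- → run H
t=10: L0/L1/L2 = H/EF/- → run H
t=11: L0/L1/L2 = H/EF/- → run H
t=12: L0/L1/L2 = -/EF/- → run E
t=13: L0/L1/L2 = -/EF/- → run E
t=14: L0/L1/L2 = -/EF/- → run E
t=15: L0/L1/L2 = -/EF/- → run E
t=16: L0/L1/L2 = -/EF/- → run E
t=17: L0/L1/L2 = -/F/- → run F
t=18: L0/L1/L2 = -/F/- → run F
t=19: L0/L1/L2 = -/F/- → run F
t=20: L0/L1/L2 = -/F/- → run F
t=21: (idle)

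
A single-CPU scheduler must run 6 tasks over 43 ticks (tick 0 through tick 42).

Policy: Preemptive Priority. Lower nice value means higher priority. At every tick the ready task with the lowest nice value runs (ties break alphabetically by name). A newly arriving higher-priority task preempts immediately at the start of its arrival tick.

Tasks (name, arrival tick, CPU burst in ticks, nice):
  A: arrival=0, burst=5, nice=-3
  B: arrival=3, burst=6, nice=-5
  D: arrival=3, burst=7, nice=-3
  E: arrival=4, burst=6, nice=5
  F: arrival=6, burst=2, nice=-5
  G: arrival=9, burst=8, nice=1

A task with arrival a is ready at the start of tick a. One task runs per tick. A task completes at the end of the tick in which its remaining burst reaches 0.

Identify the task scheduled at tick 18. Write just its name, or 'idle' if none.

t=0: ready={A} → run A
t=1: ready={A} → run A
t=2: ready={A} → run A
t=3: ready={A,B,D} → run B
t=4: ready={A,B,D,E} → run B
t=5: ready={A,B,D,E} → run B
t=6: ready={A,B,D,E,F} → run B
t=7: ready={A,B,D,E,F} → run B
t=8: ready={A,B,D,E,F} → run B
t=9: ready={A,D,E,F,G} → run F
t=10: ready={A,D,E,F,G} → run F
t=11: ready={A,D,E,G} → run A
t=12: ready={A,D,E,G} → run A
t=13: ready={D,E,G} → run D
t=14: ready={D,E,G} → run D
t=15: ready={D,E,G} → run D
t=16: ready={D,E,G} → run D
t=17: ready={D,E,G} → run D
t=18: ready={D,E,G} → run D
t=19: ready={D,E,G} → run D
t=20: ready={E,G} → run G
t=21: ready={E,G} → run G
t=22: ready={E,G} → run G
t=23: ready={E,G} → run G
t=24: ready={E,G} → run G
t=25: ready={E,G} → run G
t=26: ready={E,G} → run G
t=27: ready={E,G} → run G
t=28: ready={E} → run E
t=29: ready={E} → run E
t=30: ready={E} → run E
t=31: ready={E} → run E
t=32: ready={E} → run E
t=33: ready={E} → run E
t=34: (idle)
t=35: (idle)
t=36: (idle)
t=37: (idle)
t=38: (idle)
t=39: (idle)
t=40: (idle)
t=41: (idle)
t=42: (idle)

running at tick 18 = D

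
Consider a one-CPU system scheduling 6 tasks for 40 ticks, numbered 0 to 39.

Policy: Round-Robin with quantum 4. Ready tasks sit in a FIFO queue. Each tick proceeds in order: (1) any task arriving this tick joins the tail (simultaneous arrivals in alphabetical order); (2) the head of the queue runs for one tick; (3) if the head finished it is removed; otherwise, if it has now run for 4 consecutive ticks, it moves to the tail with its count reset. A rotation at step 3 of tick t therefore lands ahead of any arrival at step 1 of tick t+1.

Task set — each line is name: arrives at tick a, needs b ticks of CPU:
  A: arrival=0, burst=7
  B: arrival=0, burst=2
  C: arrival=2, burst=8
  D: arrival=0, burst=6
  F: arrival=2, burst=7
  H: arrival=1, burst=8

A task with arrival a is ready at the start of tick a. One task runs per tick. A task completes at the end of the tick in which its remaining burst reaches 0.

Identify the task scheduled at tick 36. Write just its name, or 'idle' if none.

running at tick 36 = F

t=0: queue=[A,B,D] q_used=0 → run A
t=1: queue=[A,B,D,H] q_used=1 → run A
t=2: queue=[A,B,D,H,C,F] q_used=2 → run A
t=3: queue=[A,B,D,H,C,F] q_used=3 → run A
t=4: queue=[B,D,H,C,F,A] q_used=0 → run B
t=5: queue=[B,D,H,C,F,A] q_used=1 → run B
t=6: queue=[D,H,C,F,A] q_used=0 → run D
t=7: queue=[D,H,C,F,A] q_used=1 → run D
t=8: queue=[D,H,C,F,A] q_used=2 → run D
t=9: queue=[D,H,C,F,A] q_used=3 → run D
t=10: queue=[H,C,F,A,D] q_used=0 → run H
t=11: queue=[H,C,F,A,D] q_used=1 → run H
t=12: queue=[H,C,F,A,D] q_used=2 → run H
t=13: queue=[H,C,F,A,D] q_used=3 → run H
t=14: queue=[C,F,A,D,H] q_used=0 → run C
t=15: queue=[C,F,A,D,H] q_used=1 → run C
t=16: queue=[C,F,A,D,H] q_used=2 → run C
t=17: queue=[C,F,A,D,H] q_used=3 → run C
t=18: queue=[F,A,D,H,C] q_used=0 → run F
t=19: queue=[F,A,D,H,C] q_used=1 → run F
t=20: queue=[F,A,D,H,C] q_used=2 → run F
t=21: queue=[F,A,D,H,C] q_used=3 → run F
t=22: queue=[A,D,H,C,F] q_used=0 → run A
t=23: queue=[A,D,H,C,F] q_used=1 → run A
t=24: queue=[A,D,H,C,F] q_used=2 → run A
t=25: queue=[D,H,C,F] q_used=0 → run D
t=26: queue=[D,H,C,F] q_used=1 → run D
t=27: queue=[H,C,F] q_used=0 → run H
t=28: queue=[H,C,F] q_used=1 → run H
t=29: queue=[H,C,F] q_used=2 → run H
t=30: queue=[H,C,F] q_used=3 → run H
t=31: queue=[C,F] q_used=0 → run C
t=32: queue=[C,F] q_used=1 → run C
t=33: queue=[C,F] q_used=2 → run C
t=34: queue=[C,F] q_used=3 → run C
t=35: queue=[F] q_used=0 → run F
t=36: queue=[F] q_used=1 → run F
t=37: queue=[F] q_used=2 → run F
t=38: (idle)
t=39: (idle)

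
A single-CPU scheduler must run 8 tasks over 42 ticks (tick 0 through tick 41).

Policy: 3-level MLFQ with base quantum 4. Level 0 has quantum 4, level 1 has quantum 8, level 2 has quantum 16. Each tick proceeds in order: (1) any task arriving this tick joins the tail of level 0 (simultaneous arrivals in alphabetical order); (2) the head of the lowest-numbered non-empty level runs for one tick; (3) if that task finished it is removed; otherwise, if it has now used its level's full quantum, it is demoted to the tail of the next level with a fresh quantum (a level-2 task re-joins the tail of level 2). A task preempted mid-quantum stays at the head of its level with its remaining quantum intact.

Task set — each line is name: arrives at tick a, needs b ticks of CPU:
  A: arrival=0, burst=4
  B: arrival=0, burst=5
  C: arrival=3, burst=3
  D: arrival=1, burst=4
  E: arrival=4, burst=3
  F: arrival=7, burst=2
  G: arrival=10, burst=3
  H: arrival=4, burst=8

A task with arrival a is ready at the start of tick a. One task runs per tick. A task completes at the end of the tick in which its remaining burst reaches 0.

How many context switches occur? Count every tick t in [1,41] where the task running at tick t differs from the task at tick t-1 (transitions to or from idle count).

context switches = 10

t=0: L0/L1/L2 = AB/-/- → run A
t=1: L0/L1/L2 = ABD/-/- → run A
t=2: L0/L1/L2 = ABD/-/- → run A
t=3: L0/L1/L2 = ABDC/-/- → run A
t=4: L0/L1/L2 = BDCEH/-/- → run B
t=5: L0/L1/L2 = BDCEH/-/- → run B
t=6: L0/L1/L2 = BDCEH/-/- → run B
t=7: L0/L1/L2 = BDCEHF/-/- → run B
t=8: L0/L1/L2 = DCEHF/B/- → run D
t=9: L0/L1/L2 = DCEHF/B/- → run D
t=10: L0/L1/L2 = DCEHFG/B/- → run D
t=11: L0/L1/L2 = DCEHFG/B/- → run D
t=12: L0/L1/L2 = CEHFG/B/- → run C
t=13: L0/L1/L2 = CEHFG/B/- → run C
t=14: L0/L1/L2 = CEHFG/B/- → run C
t=15: L0/L1/L2 = EHFG/B/- → run E
t=16: L0/L1/L2 = EHFG/B/- → run E
t=17: L0/L1/L2 = EHFG/B/- → run E
t=18: L0/L1/L2 = HFG/B/- → run H
t=19: L0/L1/L2 = HFG/B/- → run H
t=20: L0/L1/L2 = HFG/B/- → run H
t=21: L0/L1/L2 = HFG/B/- → run H
t=22: L0/L1/L2 = FG/BH/- → run F
t=23: L0/L1/L2 = FG/BH/- → run F
t=24: L0/L1/L2 = G/BH/- → run G
t=25: L0/L1/L2 = G/BH/- → run G
t=26: L0/L1/L2 = G/BH/- → run G
t=27: L0/L1/L2 = -/BH/- → run B
t=28: L0/L1/L2 = -/H/- → run H
t=29: L0/L1/L2 = -/H/- → run H
t=30: L0/L1/L2 = -/H/- → run H
t=31: L0/L1/L2 = -/H/- → run H
t=32: (idle)
t=33: (idle)
t=34: (idle)
t=35: (idle)
t=36: (idle)
t=37: (idle)
t=38: (idle)
t=39: (idle)
t=40: (idle)
t=41: (idle)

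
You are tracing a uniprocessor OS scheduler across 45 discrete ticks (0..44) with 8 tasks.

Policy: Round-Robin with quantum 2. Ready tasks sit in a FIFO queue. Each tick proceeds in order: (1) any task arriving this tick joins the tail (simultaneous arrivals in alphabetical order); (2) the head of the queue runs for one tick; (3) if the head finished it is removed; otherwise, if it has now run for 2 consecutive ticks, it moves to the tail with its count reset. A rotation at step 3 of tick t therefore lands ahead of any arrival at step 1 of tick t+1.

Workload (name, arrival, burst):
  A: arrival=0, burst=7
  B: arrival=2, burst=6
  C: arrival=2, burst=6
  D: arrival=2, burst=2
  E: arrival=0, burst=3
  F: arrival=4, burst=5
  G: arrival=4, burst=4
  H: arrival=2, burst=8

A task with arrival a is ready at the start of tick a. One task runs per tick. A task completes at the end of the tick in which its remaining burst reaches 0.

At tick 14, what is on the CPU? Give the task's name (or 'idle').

running at tick 14 = E

t=0: queue=[A,E] q_used=0 → run A
t=1: queue=[A,E] q_used=1 → run A
t=2: queue=[E,A,B,C,D,H] q_used=0 → run E
t=3: queue=[E,A,B,C,D,H] q_used=1 → run E
t=4: queue=[A,B,C,D,H,E,F,G] q_used=0 → run A
t=5: queue=[A,B,C,D,H,E,F,G] q_used=1 → run A
t=6: queue=[B,C,D,H,E,F,G,A] q_used=0 → run B
t=7: queue=[B,C,D,H,E,F,G,A] q_used=1 → run B
t=8: queue=[C,D,H,E,F,G,A,B] q_used=0 → run C
t=9: queue=[C,D,H,E,F,G,A,B] q_used=1 → run C
t=10: queue=[D,H,E,F,G,A,B,C] q_used=0 → run D
t=11: queue=[D,H,E,F,G,A,B,C] q_used=1 → run D
t=12: queue=[H,E,F,G,A,B,C] q_used=0 → run H
t=13: queue=[H,E,F,G,A,B,C] q_used=1 → run H
t=14: queue=[E,F,G,A,B,C,H] q_used=0 → run E
t=15: queue=[F,G,A,B,C,H] q_used=0 → run F
t=16: queue=[F,G,A,B,C,H] q_used=1 → run F
t=17: queue=[G,A,B,C,H,F] q_used=0 → run G
t=18: queue=[G,A,B,C,H,F] q_used=1 → run G
t=19: queue=[A,B,C,H,F,G] q_used=0 → run A
t=20: queue=[A,B,C,H,F,G] q_used=1 → run A
t=21: queue=[B,C,H,F,G,A] q_used=0 → run B
t=22: queue=[B,C,H,F,G,A] q_used=1 → run B
t=23: queue=[C,H,F,G,A,B] q_used=0 → run C
t=24: queue=[C,H,F,G,A,B] q_used=1 → run C
t=25: queue=[H,F,G,A,B,C] q_used=0 → run H
t=26: queue=[H,F,G,A,B,C] q_used=1 → run H
t=27: queue=[F,G,A,B,C,H] q_used=0 → run F
t=28: queue=[F,G,A,B,C,H] q_used=1 → run F
t=29: queue=[G,A,B,C,H,F] q_used=0 → run G
t=30: queue=[G,A,B,C,H,F] q_used=1 → run G
t=31: queue=[A,B,C,H,F] q_used=0 → run A
t=32: queue=[B,C,H,F] q_used=0 → run B
t=33: queue=[B,C,H,F] q_used=1 → run B
t=34: queue=[C,H,F] q_used=0 → run C
t=35: queue=[C,H,F] q_used=1 → run C
t=36: queue=[H,F] q_used=0 → run H
t=37: queue=[H,F] q_used=1 → run H
t=38: queue=[F,H] q_used=0 → run F
t=39: queue=[H] q_used=0 → run H
t=40: queue=[H] q_used=1 → run H
t=41: (idle)
t=42: (idle)
t=43: (idle)
t=44: (idle)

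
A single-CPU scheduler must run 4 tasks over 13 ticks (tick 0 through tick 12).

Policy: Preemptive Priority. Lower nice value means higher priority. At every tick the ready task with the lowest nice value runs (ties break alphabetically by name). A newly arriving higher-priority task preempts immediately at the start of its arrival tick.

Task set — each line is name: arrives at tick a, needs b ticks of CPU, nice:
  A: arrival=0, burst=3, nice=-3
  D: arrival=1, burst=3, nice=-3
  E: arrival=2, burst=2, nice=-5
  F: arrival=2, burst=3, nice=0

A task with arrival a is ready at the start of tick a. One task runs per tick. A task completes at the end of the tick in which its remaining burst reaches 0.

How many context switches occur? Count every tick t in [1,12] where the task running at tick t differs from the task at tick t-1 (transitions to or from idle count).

context switches = 5

t=0: ready={A} → run A
t=1: ready={A,D} → run A
t=2: ready={A,D,E,F} → run E
t=3: ready={A,D,E,F} → run E
t=4: ready={A,D,F} → run A
t=5: ready={D,F} → run D
t=6: ready={D,F} → run D
t=7: ready={D,F} → run D
t=8: ready={F} → run F
t=9: ready={F} → run F
t=10: ready={F} → run F
t=11: (idle)
t=12: (idle)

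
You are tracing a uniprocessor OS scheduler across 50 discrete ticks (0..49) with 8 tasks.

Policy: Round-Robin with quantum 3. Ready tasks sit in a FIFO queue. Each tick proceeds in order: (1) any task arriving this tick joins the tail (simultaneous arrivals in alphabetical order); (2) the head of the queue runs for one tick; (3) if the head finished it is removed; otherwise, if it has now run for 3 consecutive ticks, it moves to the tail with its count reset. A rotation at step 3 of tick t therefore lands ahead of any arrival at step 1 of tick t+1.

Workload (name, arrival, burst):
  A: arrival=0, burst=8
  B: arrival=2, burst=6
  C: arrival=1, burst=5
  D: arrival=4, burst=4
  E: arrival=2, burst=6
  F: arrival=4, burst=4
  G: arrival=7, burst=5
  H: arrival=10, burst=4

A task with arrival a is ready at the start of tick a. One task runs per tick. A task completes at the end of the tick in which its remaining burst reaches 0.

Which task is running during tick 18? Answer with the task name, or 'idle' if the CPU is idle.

running at tick 18 = F

t=0: queue=[A] q_used=0 → run A
t=1: queue=[A,C] q_used=1 → run A
t=2: queue=[A,C,B,E] q_used=2 → run A
t=3: queue=[C,B,E,A] q_used=0 → run C
t=4: queue=[C,B,E,A,D,F] q_used=1 → run C
t=5: queue=[C,B,E,A,D,F] q_used=2 → run C
t=6: queue=[B,E,A,D,F,C] q_used=0 → run B
t=7: queue=[B,E,A,D,F,C,G] q_used=1 → run B
t=8: queue=[B,E,A,D,F,C,G] q_used=2 → run B
t=9: queue=[E,A,D,F,C,G,B] q_used=0 → run E
t=10: queue=[E,A,D,F,C,G,B,H] q_used=1 → run E
t=11: queue=[E,A,D,F,C,G,B,H] q_used=2 → run E
t=12: queue=[A,D,F,C,G,B,H,E] q_used=0 → run A
t=13: queue=[A,D,F,C,G,B,H,E] q_used=1 → run A
t=14: queue=[A,D,F,C,G,B,H,E] q_used=2 → run A
t=15: queue=[D,F,C,G,B,H,E,A] q_used=0 → run D
t=16: queue=[D,F,C,G,B,H,E,A] q_used=1 → run D
t=17: queue=[D,F,C,G,B,H,E,A] q_used=2 → run D
t=18: queue=[F,C,G,B,H,E,A,D] q_used=0 → run F
t=19: queue=[F,C,G,B,H,E,A,D] q_used=1 → run F
t=20: queue=[F,C,G,B,H,E,A,D] q_used=2 → run F
t=21: queue=[C,G,B,H,E,A,D,F] q_used=0 → run C
t=22: queue=[C,G,B,H,E,A,D,F] q_used=1 → run C
t=23: queue=[G,B,H,E,A,D,F] q_used=0 → run G
t=24: queue=[G,B,H,E,A,D,F] q_used=1 → run G
t=25: queue=[G,B,H,E,A,D,F] q_used=2 → run G
t=26: queue=[B,H,E,A,D,F,G] q_used=0 → run B
t=27: queue=[B,H,E,A,D,F,G] q_used=1 → run B
t=28: queue=[B,H,E,A,D,F,G] q_used=2 → run B
t=29: queue=[H,E,A,D,F,G] q_used=0 → run H
t=30: queue=[H,E,A,D,F,G] q_used=1 → run H
t=31: queue=[H,E,A,D,F,G] q_used=2 → run H
t=32: queue=[E,A,D,F,G,H] q_used=0 → run E
t=33: queue=[E,A,D,F,G,H] q_used=1 → run E
t=34: queue=[E,A,D,F,G,H] q_used=2 → run E
t=35: queue=[A,D,F,G,H] q_used=0 → run A
t=36: queue=[A,D,F,G,H] q_used=1 → run A
t=37: queue=[D,F,G,H] q_used=0 → run D
t=38: queue=[F,G,H] q_used=0 → run F
t=39: queue=[G,H] q_used=0 → run G
t=40: queue=[G,H] q_used=1 → run G
t=41: queue=[H] q_used=0 → run H
t=42: (idle)
t=43: (idle)
t=44: (idle)
t=45: (idle)
t=46: (idle)
t=47: (idle)
t=48: (idle)
t=49: (idle)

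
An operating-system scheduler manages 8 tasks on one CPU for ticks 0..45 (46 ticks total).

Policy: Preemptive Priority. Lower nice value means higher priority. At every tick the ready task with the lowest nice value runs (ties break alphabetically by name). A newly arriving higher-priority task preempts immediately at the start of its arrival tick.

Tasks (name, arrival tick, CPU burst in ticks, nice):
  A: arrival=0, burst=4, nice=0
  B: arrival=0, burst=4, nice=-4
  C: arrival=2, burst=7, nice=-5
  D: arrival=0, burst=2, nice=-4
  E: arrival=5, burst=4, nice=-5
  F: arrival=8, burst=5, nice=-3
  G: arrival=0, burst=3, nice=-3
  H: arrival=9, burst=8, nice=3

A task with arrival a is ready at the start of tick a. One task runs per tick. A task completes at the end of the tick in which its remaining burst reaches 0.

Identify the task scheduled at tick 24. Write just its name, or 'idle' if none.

running at tick 24 = G

t=0: ready={A,B,D,G} → run B
t=1: ready={A,B,D,G} → run B
t=2: ready={A,B,C,D,G} → run C
t=3: ready={A,B,C,D,G} → run C
t=4: ready={A,B,C,D,G} → run C
t=5: ready={A,B,C,D,E,G} → run C
t=6: ready={A,B,C,D,E,G} → run C
t=7: ready={A,B,C,D,E,G} → run C
t=8: ready={A,B,C,D,E,F,G} → run C
t=9: ready={A,B,D,E,F,G,H} → run E
t=10: ready={A,B,D,E,F,G,H} → run E
t=11: ready={A,B,D,E,F,G,H} → run E
t=12: ready={A,B,D,E,F,G,H} → run E
t=13: ready={A,B,D,F,G,H} → run B
t=14: ready={A,B,D,F,G,H} → run B
t=15: ready={A,D,F,G,H} → run D
t=16: ready={A,D,F,G,H} → run D
t=17: ready={A,F,G,H} → run F
t=18: ready={A,F,G,H} → run F
t=19: ready={A,F,G,H} → run F
t=20: ready={A,F,G,H} → run F
t=21: ready={A,F,G,H} → run F
t=22: ready={A,G,H} → run G
t=23: ready={A,G,H} → run G
t=24: ready={A,G,H} → run G
t=25: ready={A,H} → run A
t=26: ready={A,H} → run A
t=27: ready={A,H} → run A
t=28: ready={A,H} → run A
t=29: ready={H} → run H
t=30: ready={H} → run H
t=31: ready={H} → run H
t=32: ready={H} → run H
t=33: ready={H} → run H
t=34: ready={H} → run H
t=35: ready={H} → run H
t=36: ready={H} → run H
t=37: (idle)
t=38: (idle)
t=39: (idle)
t=40: (idle)
t=41: (idle)
t=42: (idle)
t=43: (idle)
t=44: (idle)
t=45: (idle)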